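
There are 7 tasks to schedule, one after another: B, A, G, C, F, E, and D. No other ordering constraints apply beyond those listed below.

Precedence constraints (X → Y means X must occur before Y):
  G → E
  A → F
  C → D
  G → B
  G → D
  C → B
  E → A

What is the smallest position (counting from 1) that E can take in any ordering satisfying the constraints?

Working backwards through the constraints from E, its only required predecessor is G.
With 1 mandatory predecessor, the earliest E can sit is position 1+1 = 2, and placing just that one first achieves it.

2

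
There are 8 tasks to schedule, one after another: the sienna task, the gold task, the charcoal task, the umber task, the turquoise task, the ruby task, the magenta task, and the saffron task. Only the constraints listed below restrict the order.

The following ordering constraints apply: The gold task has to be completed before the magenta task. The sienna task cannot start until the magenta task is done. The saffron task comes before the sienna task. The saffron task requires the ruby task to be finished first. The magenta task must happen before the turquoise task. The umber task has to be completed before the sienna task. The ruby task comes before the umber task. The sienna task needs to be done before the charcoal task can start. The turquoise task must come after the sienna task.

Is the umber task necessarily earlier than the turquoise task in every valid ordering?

Yes

Tracing the constraints gives a chain: the umber task → the sienna task → the turquoise task.
Hence the umber task necessarily comes before the turquoise task.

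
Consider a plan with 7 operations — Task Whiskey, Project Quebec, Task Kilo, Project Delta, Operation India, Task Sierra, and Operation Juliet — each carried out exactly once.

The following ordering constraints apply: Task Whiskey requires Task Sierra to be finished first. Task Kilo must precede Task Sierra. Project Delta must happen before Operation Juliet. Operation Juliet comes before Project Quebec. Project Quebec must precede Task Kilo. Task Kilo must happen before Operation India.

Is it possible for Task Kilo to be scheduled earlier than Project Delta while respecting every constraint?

Following Project Delta → Operation Juliet → Project Quebec → Task Kilo, Project Delta must precede Task Kilo in every valid ordering.
So no valid ordering can have Task Kilo before Project Delta.

No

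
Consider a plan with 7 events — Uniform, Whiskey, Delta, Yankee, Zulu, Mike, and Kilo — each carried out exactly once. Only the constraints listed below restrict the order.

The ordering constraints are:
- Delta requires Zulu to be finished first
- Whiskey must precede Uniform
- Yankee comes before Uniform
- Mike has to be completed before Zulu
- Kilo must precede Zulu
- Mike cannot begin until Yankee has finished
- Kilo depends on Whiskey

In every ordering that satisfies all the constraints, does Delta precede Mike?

The constraints actually force Mike before Delta (via Mike → Zulu → Delta), not the other way around.
So Delta never precedes Mike.

No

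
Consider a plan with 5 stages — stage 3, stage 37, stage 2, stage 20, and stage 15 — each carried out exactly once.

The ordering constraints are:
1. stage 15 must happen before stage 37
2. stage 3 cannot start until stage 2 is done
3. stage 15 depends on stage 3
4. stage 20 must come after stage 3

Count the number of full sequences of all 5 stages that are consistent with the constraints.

Stage 2 is the only stage with nothing required before it, so every ordering starts there.
Systematically extending each partial ordering one stage at a time and counting, there are 3 complete orderings.

3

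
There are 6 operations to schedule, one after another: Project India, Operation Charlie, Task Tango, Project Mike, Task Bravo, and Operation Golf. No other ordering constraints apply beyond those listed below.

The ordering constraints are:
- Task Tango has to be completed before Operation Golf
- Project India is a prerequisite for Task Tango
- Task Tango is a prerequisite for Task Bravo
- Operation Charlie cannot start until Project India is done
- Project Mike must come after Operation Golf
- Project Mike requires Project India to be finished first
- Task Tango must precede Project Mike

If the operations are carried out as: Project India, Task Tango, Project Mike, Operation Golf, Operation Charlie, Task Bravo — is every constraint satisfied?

No

The sequence places Project Mike ahead of Operation Golf.
That contradicts the constraint that Operation Golf must precede Project Mike.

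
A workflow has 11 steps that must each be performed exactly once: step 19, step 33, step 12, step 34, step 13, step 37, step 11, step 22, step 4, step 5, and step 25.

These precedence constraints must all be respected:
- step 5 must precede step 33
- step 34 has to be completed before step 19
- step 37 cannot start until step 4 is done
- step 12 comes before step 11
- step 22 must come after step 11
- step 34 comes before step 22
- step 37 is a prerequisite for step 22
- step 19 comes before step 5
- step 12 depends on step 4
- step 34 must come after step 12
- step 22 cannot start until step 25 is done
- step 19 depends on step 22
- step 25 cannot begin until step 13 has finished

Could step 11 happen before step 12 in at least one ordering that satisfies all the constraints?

Following step 12 → step 11, step 12 must precede step 11 in every valid ordering.
Hence step 11 can never be scheduled before step 12.

No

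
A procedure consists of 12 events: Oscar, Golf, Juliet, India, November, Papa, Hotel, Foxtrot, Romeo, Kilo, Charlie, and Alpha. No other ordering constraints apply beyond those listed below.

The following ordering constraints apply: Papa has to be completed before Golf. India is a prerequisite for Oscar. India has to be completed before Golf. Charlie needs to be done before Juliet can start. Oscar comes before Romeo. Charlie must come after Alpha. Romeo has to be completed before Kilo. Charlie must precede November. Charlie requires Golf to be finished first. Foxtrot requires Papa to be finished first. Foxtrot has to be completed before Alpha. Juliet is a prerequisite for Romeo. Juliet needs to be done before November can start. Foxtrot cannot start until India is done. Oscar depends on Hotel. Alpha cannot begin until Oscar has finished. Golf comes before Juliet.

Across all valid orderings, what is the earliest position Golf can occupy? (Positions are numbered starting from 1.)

Working backwards through the constraints from Golf, its full set of required predecessors is India, Papa — 2 of them.
So at minimum 2 events come before Golf, putting Golf no earlier than position 3. That position is achievable by scheduling exactly those predecessors first.

3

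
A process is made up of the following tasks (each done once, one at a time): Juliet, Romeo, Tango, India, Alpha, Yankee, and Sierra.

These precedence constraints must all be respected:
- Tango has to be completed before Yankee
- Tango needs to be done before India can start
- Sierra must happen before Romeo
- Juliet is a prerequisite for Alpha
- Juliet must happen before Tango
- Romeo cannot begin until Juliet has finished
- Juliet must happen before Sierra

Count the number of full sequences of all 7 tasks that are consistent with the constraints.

120

Only Juliet has no prerequisites, so it must go first.
Enumerating by repeatedly choosing an available task (one whose prerequisites are all placed) gives 120 distinct complete orderings.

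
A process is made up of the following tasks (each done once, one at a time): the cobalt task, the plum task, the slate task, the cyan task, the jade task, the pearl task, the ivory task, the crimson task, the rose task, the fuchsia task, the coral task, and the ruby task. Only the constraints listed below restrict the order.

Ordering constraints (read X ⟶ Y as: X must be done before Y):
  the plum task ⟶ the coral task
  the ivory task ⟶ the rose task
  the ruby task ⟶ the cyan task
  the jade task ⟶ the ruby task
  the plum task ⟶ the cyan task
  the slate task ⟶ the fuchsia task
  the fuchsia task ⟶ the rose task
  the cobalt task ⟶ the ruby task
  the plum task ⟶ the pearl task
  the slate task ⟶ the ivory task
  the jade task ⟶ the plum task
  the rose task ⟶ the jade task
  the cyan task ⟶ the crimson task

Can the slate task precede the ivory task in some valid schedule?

Yes

Every valid ordering already has the slate task before the ivory task (the constraints require it), so in particular at least one does.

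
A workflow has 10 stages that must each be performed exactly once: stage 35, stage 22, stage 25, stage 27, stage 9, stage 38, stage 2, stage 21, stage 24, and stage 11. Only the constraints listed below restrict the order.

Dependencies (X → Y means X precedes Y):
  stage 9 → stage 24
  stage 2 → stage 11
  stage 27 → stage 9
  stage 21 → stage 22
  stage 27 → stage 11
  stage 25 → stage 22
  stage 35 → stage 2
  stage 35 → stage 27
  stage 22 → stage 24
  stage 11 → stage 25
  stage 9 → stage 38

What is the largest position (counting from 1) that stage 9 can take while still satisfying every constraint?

Every stage that must follow stage 9 has to come after it. Tracing all chains starting from stage 9, those stages are: stage 38, stage 24 — 2 in total.
With 2 mandatory successors out of 10 stages total, the latest slot for stage 9 is 10−2 = 8, and it's reachable by doing all non-successors before stage 9.

8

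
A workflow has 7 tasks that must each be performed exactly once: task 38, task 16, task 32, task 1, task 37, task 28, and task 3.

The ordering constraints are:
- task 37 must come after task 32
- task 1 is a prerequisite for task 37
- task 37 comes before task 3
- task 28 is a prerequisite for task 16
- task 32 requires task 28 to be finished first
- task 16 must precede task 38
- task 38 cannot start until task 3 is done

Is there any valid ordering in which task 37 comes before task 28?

The constraints give a chain task 28 → task 32 → task 37, which forces task 28 before task 37.
So no valid ordering can have task 37 before task 28.

No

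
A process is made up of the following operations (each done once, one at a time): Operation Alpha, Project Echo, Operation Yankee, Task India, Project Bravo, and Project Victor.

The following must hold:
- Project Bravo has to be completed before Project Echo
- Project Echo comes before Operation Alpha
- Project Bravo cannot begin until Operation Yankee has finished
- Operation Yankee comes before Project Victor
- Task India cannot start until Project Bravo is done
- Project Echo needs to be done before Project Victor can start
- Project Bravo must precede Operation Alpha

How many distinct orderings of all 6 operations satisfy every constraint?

Operation Yankee is the only operation with nothing required before it, so every ordering starts there.
Systematically extending each partial ordering one operation at a time and counting, there are 8 complete orderings.

8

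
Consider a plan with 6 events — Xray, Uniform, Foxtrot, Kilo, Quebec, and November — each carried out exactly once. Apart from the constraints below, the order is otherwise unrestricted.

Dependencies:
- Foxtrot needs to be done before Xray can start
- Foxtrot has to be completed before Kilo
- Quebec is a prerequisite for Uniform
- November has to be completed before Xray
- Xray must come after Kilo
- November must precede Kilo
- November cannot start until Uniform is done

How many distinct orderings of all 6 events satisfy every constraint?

2 events have no prerequisites (Foxtrot, Quebec), so any of them could come first.
Enumerating by repeatedly choosing an available event (one whose prerequisites are all placed) gives 4 distinct complete orderings.

4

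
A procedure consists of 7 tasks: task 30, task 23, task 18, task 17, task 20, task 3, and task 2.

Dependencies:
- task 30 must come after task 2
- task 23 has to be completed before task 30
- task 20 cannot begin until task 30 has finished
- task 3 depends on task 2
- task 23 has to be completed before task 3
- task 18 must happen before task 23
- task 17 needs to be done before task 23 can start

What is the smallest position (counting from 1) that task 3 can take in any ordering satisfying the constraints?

Working backwards through the constraints from task 3, its full set of required predecessors is task 23, task 18, task 17, task 2 — 4 of them.
With 4 mandatory predecessors, the earliest task 3 can sit is position 4+1 = 5, and placing just those 4 first achieves it.

5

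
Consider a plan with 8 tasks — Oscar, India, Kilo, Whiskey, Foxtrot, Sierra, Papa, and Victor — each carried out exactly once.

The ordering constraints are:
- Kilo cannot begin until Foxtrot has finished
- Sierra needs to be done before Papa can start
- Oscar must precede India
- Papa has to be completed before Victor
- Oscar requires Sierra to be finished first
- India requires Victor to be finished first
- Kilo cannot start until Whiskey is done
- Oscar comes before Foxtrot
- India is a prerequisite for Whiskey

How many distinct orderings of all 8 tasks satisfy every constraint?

12

Sierra is the only task with nothing required before it, so every ordering starts there.
Counting all ways to extend the partial order to a total order gives 12.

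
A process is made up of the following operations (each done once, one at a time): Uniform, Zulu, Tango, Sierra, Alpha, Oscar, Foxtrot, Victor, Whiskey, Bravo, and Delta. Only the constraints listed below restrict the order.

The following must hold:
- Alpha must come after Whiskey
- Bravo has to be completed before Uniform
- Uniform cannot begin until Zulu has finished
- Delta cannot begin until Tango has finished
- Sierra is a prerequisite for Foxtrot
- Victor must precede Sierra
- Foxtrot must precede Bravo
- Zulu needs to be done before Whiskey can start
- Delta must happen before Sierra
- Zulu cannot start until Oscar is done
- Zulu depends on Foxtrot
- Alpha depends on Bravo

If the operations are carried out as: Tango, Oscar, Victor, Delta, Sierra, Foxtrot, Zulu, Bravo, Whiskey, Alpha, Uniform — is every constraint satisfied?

Every stated constraint is respected: Oscar sits at position 2, ahead of Zulu at position 7, and each of the other listed pairs likewise has the predecessor earlier in the sequence.

Yes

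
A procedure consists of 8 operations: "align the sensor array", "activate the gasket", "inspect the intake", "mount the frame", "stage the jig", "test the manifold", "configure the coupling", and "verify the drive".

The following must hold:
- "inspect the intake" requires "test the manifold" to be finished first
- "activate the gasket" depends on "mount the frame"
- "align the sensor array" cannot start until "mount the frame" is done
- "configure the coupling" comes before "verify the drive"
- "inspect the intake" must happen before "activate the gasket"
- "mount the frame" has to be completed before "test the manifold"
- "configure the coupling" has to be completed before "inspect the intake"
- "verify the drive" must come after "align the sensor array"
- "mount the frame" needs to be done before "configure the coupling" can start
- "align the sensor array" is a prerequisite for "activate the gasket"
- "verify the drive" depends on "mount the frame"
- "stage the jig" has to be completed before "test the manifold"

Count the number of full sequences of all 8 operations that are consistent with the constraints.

The operations with no prerequisites are "mount the frame", "stage the jig"; any of them can be placed first.
Counting all ways to extend the partial order to a total order gives 74.

74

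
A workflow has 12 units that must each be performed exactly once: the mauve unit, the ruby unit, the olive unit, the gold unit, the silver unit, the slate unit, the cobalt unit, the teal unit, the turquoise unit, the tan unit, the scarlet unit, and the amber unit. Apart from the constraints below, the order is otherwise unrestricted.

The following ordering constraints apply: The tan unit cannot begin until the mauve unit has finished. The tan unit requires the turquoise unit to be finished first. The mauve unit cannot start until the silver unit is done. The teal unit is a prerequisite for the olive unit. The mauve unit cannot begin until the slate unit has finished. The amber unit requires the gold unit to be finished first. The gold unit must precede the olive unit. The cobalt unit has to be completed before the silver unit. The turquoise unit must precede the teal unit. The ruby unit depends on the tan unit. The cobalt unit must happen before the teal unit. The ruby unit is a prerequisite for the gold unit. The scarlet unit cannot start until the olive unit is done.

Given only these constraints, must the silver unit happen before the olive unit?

Yes

There is a constraint chain the silver unit → the mauve unit → the tan unit → the ruby unit → the gold unit → the olive unit.
So the silver unit must precede the olive unit in any valid ordering.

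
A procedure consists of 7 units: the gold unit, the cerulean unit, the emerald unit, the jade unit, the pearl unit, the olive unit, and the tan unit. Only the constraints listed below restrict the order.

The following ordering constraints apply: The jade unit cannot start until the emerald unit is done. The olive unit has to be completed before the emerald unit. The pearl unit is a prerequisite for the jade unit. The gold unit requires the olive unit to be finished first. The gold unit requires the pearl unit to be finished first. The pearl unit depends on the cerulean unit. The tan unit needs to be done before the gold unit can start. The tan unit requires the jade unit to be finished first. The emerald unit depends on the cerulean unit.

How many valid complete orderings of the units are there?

The units with no prerequisites are the cerulean unit, the olive unit; any of them can be placed first.
Systematically extending each partial ordering one unit at a time and counting, there are 5 complete orderings.

5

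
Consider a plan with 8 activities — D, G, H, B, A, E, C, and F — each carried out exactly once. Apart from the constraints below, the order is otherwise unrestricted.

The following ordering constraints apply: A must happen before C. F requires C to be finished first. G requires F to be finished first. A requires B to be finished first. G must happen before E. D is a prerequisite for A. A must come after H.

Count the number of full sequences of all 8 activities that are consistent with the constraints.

6

The activities with no prerequisites are D, H, B; any of them can be placed first.
Systematically extending each partial ordering one activity at a time and counting, there are 6 complete orderings.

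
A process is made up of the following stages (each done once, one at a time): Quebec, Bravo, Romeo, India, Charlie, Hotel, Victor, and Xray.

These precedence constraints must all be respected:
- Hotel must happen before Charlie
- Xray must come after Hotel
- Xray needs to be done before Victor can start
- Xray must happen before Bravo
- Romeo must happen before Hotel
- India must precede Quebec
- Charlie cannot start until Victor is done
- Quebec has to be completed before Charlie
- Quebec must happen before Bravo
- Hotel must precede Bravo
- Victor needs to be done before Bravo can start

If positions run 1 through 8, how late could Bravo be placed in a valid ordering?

8

Bravo has no required successors, so nothing stops it from going last (position 8).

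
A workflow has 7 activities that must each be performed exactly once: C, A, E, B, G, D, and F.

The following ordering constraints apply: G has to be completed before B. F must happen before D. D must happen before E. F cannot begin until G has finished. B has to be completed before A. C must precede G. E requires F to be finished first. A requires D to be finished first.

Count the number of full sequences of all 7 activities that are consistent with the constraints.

7

C is the only activity with nothing required before it, so every ordering starts there.
Counting all ways to extend the partial order to a total order gives 7.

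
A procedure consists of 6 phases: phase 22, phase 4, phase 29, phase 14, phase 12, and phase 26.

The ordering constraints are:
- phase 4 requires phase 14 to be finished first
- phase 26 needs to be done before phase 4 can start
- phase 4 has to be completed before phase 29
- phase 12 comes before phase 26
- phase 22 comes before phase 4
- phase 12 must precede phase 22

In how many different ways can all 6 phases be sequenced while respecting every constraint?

8

2 phases have no prerequisites (phase 14, phase 12), so any of them could come first.
Counting all ways to extend the partial order to a total order gives 8.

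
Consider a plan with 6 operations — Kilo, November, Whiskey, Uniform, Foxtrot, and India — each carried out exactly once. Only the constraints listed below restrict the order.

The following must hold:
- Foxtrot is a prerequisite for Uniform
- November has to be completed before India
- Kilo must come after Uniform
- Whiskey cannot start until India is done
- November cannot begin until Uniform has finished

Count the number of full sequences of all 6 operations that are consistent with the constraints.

Only Foxtrot has no prerequisites, so it must go first.
Enumerating by repeatedly choosing an available operation (one whose prerequisites are all placed) gives 4 distinct complete orderings.

4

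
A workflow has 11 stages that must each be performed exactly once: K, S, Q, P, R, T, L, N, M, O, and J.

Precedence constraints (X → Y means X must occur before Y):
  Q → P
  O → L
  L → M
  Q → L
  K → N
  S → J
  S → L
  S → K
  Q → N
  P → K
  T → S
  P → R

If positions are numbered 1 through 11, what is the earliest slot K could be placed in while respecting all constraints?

5

Working backwards through the constraints from K, its full set of required predecessors is S, Q, P, T — 4 of them.
With 4 mandatory predecessors, the earliest K can sit is position 4+1 = 5, and placing just those 4 first achieves it.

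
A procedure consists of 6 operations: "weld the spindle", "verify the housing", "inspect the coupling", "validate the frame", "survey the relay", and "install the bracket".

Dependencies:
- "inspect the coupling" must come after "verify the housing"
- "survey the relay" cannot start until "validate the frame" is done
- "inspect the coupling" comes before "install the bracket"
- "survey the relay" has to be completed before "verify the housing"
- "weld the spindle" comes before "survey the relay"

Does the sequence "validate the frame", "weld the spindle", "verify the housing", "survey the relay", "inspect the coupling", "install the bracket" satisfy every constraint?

Here "survey the relay" comes after "verify the housing".
But one of the constraints requires "survey the relay" before "verify the housing", so this ordering violates it.

No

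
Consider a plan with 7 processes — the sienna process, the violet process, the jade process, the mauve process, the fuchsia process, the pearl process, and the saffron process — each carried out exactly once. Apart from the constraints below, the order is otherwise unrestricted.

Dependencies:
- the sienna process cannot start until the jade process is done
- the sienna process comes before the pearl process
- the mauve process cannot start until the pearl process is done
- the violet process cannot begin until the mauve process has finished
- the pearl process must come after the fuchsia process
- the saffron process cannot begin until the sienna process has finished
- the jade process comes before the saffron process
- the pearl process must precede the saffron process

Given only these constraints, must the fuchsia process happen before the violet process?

Yes

Following the dependencies: the fuchsia process → the pearl process → the mauve process → the violet process.
Hence the fuchsia process necessarily comes before the violet process.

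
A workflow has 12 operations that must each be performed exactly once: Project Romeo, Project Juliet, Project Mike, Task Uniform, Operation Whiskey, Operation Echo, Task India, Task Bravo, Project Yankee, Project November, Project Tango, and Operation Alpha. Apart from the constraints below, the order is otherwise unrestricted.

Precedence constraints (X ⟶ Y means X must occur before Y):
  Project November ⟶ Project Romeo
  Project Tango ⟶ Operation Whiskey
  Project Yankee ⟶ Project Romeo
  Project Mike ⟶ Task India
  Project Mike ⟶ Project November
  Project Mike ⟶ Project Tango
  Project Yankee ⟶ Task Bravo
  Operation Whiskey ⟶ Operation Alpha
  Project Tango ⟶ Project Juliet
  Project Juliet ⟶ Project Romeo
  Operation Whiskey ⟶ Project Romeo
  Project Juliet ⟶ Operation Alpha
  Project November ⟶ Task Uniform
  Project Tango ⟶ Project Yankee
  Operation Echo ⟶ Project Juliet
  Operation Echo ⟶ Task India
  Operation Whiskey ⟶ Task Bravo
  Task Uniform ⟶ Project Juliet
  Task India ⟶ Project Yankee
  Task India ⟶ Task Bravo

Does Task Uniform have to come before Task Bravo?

No

No chain of constraints connects Task Uniform to Task Bravo in either direction.
So Task Uniform can come before Task Bravo or after — it is not forced.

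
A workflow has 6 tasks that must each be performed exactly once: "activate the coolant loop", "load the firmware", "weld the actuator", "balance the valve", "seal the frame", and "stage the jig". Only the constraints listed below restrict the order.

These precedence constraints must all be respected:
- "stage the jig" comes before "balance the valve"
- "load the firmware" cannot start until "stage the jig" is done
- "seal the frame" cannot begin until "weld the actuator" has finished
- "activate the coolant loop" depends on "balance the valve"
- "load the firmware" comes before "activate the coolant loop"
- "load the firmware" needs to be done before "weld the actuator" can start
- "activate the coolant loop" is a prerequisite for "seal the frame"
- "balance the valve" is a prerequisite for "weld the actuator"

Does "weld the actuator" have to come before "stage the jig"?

There is a chain "stage the jig" → "load the firmware" → "weld the actuator", which puts "stage the jig" before "weld the actuator".
So "weld the actuator" does not have to come before "stage the jig" — it cannot.

No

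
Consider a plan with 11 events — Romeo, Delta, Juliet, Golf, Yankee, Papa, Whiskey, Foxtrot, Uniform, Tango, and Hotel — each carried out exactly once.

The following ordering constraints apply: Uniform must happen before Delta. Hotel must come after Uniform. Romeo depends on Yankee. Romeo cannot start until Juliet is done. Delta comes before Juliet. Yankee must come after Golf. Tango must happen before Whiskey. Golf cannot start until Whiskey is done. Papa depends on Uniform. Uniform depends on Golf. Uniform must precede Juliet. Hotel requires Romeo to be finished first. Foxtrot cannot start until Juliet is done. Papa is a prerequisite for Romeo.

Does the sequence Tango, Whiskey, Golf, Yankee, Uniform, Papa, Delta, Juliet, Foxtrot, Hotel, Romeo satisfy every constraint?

The sequence places Hotel ahead of Romeo.
But one of the constraints requires Romeo before Hotel, so this ordering violates it.

No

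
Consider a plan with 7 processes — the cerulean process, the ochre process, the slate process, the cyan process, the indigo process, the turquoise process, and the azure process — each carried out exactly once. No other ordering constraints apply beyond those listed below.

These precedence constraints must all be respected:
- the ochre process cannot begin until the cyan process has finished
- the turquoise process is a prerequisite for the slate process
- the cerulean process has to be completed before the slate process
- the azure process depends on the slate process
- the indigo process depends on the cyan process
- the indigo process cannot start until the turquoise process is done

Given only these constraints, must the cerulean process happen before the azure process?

Yes

Tracing the constraints gives a chain: the cerulean process → the slate process → the azure process.
Hence the cerulean process necessarily comes before the azure process.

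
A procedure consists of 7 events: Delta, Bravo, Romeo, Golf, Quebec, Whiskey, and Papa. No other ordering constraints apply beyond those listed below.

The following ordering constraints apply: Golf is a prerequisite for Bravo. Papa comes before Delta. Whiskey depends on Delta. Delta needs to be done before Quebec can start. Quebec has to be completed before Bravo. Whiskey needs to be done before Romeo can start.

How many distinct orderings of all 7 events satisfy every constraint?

32

2 events have no prerequisites (Golf, Papa), so any of them could come first.
Counting all ways to extend the partial order to a total order gives 32.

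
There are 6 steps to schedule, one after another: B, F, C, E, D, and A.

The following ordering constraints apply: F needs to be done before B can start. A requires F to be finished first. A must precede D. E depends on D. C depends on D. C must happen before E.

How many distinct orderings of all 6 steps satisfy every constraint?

5

Only F has no prerequisites, so it must go first.
Systematically extending each partial ordering one step at a time and counting, there are 5 complete orderings.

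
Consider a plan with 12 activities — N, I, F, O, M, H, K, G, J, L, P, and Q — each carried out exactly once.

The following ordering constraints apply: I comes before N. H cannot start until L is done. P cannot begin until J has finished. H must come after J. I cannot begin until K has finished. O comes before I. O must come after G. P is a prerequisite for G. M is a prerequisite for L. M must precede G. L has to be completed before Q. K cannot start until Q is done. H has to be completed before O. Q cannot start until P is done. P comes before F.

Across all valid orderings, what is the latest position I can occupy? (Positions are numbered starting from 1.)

11

Following the constraints forward from I, its only required successor is N.
So at least 1 activity follows I, putting I no later than position 11. That position is achievable by scheduling everything else first.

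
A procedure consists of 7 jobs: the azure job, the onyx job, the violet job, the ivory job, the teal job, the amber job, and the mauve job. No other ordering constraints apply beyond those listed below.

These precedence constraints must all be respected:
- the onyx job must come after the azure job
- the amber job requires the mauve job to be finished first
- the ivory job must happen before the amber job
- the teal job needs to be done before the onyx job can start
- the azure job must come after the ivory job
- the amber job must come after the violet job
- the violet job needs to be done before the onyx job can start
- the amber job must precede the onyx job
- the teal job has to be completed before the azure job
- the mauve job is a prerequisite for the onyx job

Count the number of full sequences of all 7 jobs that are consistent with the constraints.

4 jobs have no prerequisites (the violet job, the ivory job, the teal job, the mauve job), so any of them could come first.
Counting all ways to extend the partial order to a total order gives 70.

70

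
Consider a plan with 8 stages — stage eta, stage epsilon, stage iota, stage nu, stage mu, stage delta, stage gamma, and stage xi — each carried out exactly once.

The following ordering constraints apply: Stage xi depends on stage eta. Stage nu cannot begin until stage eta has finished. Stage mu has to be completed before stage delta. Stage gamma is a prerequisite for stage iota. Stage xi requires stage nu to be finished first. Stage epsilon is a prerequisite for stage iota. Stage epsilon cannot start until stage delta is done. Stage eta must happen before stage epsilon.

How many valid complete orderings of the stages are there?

The stages with no prerequisites are stage eta, stage mu, stage gamma; any of them can be placed first.
Enumerating by repeatedly choosing an available stage (one whose prerequisites are all placed) gives 202 distinct complete orderings.

202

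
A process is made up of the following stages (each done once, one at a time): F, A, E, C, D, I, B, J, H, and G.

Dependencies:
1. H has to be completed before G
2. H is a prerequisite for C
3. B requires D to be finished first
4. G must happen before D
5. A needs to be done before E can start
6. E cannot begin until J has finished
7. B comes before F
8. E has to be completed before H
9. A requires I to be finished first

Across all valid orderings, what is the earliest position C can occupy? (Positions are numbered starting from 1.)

Working backwards through the constraints from C, its full set of required predecessors is A, E, I, J, H — 5 of them.
With 5 mandatory predecessors, the earliest C can sit is position 5+1 = 6, and placing just those 5 first achieves it.

6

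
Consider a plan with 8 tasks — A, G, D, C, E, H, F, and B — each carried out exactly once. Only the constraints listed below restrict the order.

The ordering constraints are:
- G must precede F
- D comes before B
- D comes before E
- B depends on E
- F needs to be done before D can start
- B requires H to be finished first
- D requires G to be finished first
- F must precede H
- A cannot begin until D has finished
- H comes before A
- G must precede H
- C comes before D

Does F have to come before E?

There is a constraint chain F → D → E.
Hence F necessarily comes before E.

Yes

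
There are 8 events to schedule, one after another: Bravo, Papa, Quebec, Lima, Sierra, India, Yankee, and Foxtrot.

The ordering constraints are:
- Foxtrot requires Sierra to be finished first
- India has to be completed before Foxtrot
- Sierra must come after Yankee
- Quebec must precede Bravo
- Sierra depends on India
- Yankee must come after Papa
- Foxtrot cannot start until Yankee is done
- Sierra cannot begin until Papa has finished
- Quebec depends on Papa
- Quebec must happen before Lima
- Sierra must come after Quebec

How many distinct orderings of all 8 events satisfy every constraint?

2 events have no prerequisites (Papa, India), so any of them could come first.
Counting all ways to extend the partial order to a total order gives 156.

156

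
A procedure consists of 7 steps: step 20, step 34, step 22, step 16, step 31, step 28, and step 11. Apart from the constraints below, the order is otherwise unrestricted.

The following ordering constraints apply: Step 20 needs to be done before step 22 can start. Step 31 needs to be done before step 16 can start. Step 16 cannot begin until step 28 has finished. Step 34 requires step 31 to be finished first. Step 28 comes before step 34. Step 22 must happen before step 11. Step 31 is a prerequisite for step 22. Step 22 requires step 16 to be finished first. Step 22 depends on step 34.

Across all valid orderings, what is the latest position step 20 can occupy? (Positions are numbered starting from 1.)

5

Every step that must follow step 20 has to come after it. Tracing all chains starting from step 20, those steps are: step 22, step 11 — 2 in total.
With 2 mandatory successors out of 7 steps total, the latest slot for step 20 is 7−2 = 5, and it's reachable by doing all non-successors before step 20.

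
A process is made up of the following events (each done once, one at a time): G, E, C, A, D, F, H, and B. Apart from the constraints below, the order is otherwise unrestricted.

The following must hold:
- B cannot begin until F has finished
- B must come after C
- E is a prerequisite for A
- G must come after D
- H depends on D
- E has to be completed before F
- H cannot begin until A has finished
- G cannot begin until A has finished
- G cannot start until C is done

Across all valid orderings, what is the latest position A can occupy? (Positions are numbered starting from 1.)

6

Following every chain forward from A, the events that must come later are G, H — 2 of them.
With 2 mandatory successors out of 8 events total, the latest slot for A is 8−2 = 6, and it's reachable by doing all non-successors before A.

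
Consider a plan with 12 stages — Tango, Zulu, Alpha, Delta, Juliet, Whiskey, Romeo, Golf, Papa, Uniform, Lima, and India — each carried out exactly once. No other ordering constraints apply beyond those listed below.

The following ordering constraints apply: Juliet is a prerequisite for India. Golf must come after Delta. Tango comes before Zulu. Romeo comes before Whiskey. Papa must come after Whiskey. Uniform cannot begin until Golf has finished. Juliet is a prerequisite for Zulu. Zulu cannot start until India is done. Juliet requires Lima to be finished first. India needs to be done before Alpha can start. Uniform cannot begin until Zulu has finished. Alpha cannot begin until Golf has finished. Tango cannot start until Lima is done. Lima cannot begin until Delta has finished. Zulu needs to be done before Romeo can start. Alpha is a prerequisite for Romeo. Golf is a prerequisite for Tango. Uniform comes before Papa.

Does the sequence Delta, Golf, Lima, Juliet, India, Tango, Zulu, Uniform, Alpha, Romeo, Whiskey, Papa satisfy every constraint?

Yes

Checking each listed constraint against this order: for instance, Golf is in position 2 and Alpha in position 9, so that constraint holds — and the remaining constraints check out the same way.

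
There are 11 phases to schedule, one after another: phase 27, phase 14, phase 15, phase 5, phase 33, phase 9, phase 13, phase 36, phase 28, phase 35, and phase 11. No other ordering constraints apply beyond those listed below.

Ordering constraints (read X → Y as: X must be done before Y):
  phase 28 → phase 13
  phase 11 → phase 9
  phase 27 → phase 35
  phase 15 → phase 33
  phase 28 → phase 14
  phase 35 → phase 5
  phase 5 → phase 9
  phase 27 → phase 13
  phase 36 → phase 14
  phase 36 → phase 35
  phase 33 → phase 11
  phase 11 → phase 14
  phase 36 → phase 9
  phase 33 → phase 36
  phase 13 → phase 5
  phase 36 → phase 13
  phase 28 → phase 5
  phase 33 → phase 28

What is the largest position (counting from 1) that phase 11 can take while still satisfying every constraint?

9

The phases that are forced after phase 11, directly or by a chain of constraints, are phase 14, phase 9. That's 2 phases.
With 2 mandatory successors out of 11 phases total, the latest slot for phase 11 is 11−2 = 9, and it's reachable by doing all non-successors before phase 11.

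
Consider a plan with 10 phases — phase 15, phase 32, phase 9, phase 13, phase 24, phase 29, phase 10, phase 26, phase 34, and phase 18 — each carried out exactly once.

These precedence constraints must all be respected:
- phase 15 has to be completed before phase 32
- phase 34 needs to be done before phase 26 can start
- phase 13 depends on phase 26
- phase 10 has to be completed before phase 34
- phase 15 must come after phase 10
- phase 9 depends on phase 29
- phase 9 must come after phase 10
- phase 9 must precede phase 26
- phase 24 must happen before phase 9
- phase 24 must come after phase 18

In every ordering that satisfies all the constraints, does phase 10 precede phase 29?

No

Phase 10 and phase 29 are not related by any chain of constraints.
So phase 10 can come before phase 29 or after — it is not forced.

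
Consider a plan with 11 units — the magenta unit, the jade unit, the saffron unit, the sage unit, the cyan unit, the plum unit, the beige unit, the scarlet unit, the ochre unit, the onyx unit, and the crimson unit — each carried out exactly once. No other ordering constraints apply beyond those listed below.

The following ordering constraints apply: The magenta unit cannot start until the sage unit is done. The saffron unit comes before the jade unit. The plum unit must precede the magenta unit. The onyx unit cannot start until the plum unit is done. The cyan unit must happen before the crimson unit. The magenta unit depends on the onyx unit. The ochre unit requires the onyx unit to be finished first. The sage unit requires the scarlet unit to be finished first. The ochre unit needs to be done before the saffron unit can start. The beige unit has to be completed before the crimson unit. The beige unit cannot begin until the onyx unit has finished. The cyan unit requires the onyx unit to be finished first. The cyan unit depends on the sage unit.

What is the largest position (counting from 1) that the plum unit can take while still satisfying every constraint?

3

The units that are forced after the plum unit, directly or by a chain of constraints, are the magenta unit, the jade unit, the saffron unit, the cyan unit, the beige unit, the ochre unit, the onyx unit, the crimson unit. That's 8 units.
So at least 8 units follow the plum unit, putting the plum unit no later than position 3. That position is achievable by scheduling everything else first.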